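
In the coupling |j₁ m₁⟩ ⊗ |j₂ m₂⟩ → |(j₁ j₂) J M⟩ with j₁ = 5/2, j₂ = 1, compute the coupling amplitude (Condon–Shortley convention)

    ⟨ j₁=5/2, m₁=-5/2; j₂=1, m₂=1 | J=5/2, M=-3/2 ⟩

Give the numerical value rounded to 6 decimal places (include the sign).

triangle: 1!*4!*1!/7! = 24/5040
(j±m)!: 0!*5!*2!*0!*1!*4! = 5760
prefactor² = (2J+1)*Δ*N² = 1152/7
  k=1: −1/(1!*0!*4!*1!*0!*0!) = -1/24
Σ = -1/24  ⇒  CG² = 1152/7*(-1/24)² = 2/7
CG = −√(2/7) = -0.534522

−√(2/7) ≈ -0.534522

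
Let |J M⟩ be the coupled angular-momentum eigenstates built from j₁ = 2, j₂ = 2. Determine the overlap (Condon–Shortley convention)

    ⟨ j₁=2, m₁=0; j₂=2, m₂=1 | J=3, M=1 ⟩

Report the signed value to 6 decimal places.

√[7·1!3!3!/8! · 2!2!3!1!4!2!] = √(36/5)
  +(−1)^0/∏(0,1,2,3,1,0)! = 1/12  (running 1/12)
  +(−1)^1/∏(1,0,1,2,2,1)! = -1/4  (running -1/6)
⟨..|..⟩ = √(36/5)·(-1/6) = -0.447214

−√(1/5) ≈ -0.447214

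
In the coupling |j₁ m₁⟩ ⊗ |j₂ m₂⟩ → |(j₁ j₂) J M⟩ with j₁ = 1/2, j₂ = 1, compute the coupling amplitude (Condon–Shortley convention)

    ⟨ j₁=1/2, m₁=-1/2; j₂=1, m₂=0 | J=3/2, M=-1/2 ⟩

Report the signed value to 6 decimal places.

+0.816497

triangle: 0!×1!×2!/4! = 2/24
(j±m)!: 0!×1!×1!×1!×1!×2! = 2
prefactor² = (2J+1)×Δ×N² = 2/3
  k=0: +1/(0!×0!×1!×1!×0!×1!) = 1
Σ = 1  ⇒  CG² = 2/3×1² = 2/3
CG = +√(2/3) = +0.816497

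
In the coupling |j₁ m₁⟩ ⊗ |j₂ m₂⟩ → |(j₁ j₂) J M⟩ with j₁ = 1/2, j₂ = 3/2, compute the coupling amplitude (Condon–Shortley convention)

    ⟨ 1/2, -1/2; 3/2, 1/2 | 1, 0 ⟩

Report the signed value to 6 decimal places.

-0.707107  (= −√(1/2))

√[3·1!0!2!/4! · 0!1!2!1!1!1!] = √(1/2)
  +(−1)^1/∏(1,0,0,1,0,1)! = -1  (running -1)
⟨..|..⟩ = √(1/2)·(-1) = -0.707107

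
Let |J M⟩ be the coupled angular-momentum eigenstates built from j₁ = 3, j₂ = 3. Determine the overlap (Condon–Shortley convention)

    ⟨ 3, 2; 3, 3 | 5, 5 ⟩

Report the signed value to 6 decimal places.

-0.707107

j₁+j₂−J=1  J+j₁−j₂=5  J−j₁+j₂=5  j₁+j₂+J+1=12
(j₁±m₁, j₂±m₂, J±M) = (5,1,6,0,10,0)
P² = 103680000
sum k=1..1:
  [1] −1/14400 = -1/14400
S = -1/14400
C² = P²·S² = 1/2 ; C = -0.707107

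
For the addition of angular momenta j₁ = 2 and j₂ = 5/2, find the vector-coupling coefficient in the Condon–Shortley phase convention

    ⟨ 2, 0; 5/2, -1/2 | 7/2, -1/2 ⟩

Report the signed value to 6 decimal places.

triangle: 1!×3!×4!/9! = 144/362880
(j±m)!: 2!×2!×2!×3!×3!×4! = 6912
prefactor² = (2J+1)×Δ×N² = 768/35
  k=0: +1/(0!×1!×2!×2!×1!×2!) = 1/8
  k=1: −1/(1!×0!×1!×1!×2!×3!) = -1/12
Σ = 1/24  ⇒  CG² = 768/35×1/24² = 4/105
CG = +√(4/105) = +0.195180

+√(4/105) = +0.195180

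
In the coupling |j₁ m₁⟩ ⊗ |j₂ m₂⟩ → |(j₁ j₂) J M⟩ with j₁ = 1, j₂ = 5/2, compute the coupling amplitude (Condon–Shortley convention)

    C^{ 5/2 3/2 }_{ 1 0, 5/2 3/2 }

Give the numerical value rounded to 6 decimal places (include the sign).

j₁+j₂−J=1  J+j₁−j₂=1  J−j₁+j₂=4  j₁+j₂+J+1=7
(j₁±m₁, j₂±m₂, J±M) = (1,1,4,1,4,1)
P² = 576/35
sum k=0..1:
  [0] +1/24 = 1/24
  [1] −1/6 = -1/6
S = -1/8
C² = P²·S² = 9/35 ; C = -0.507093

−√(9/35) = -0.507093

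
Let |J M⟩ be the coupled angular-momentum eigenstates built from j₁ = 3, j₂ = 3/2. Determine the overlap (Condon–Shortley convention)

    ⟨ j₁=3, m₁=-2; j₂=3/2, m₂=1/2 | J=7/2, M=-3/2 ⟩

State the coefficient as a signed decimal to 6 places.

triangle: 1!×5!×2!/9! = 240/362880
(j±m)!: 1!×5!×2!×1!×2!×5! = 57600
prefactor² = (2J+1)×Δ×N² = 6400/21
  k=0: +1/(0!×1!×5!×2!×0!×0!) = 1/240
  k=1: −1/(1!×0!×4!×1!×1!×1!) = -1/24
Σ = -3/80  ⇒  CG² = 6400/21×(-3/80)² = 3/7
CG = −√(3/7) = -0.654654

-0.654654  (= −√(3/7))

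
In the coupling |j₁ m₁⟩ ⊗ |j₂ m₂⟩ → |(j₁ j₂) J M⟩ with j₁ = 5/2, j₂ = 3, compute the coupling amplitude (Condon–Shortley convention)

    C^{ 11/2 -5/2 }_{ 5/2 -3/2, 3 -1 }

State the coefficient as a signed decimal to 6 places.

triangle: 0!×5!×6!/12! = 86400/479001600
(j±m)!: 1!×4!×2!×4!×3!×8! = 278691840
prefactor² = (2J+1)×Δ×N² = 6635520/11
  k=0: +1/(0!×0!×4!×2!×1!×4!) = 1/1152
Σ = 1/1152  ⇒  CG² = 6635520/11×1/1152² = 5/11
CG = +√(5/11) = +0.674200

+√(5/11) ≈ +0.674200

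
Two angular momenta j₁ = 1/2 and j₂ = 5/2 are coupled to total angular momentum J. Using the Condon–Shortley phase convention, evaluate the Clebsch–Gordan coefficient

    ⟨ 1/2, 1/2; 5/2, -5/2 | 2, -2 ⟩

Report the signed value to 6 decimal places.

+0.912871  (= +√(5/6))

√[5·1!0!4!/6! · 1!0!0!5!0!4!] = √(480)
  +(−1)^0/∏(0,1,0,0,0,4)! = 1/24  (running 1/24)
⟨..|..⟩ = √(480)·(1/24) = +0.912871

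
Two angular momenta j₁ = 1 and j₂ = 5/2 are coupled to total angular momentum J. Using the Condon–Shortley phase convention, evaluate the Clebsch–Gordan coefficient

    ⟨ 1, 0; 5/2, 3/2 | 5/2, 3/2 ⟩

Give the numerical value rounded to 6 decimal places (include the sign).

triangle: 1!×1!×4!/7! = 24/5040
(j±m)!: 1!×1!×4!×1!×4!×1! = 576
prefactor² = (2J+1)×Δ×N² = 576/35
  k=0: +1/(0!×1!×1!×4!×0!×0!) = 1/24
  k=1: −1/(1!×0!×0!×3!×1!×1!) = -1/6
Σ = -1/8  ⇒  CG² = 576/35×(-1/8)² = 9/35
CG = −√(9/35) = -0.507093

-0.507093  (= −√(9/35))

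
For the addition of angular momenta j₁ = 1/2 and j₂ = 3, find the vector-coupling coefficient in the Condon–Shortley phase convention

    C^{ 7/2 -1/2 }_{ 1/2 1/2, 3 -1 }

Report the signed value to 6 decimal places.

+√(3/7) = +0.654654

√[8·0!1!6!/8! · 1!0!2!4!3!4!] = √(6912/7)
  +(−1)^0/∏(0,0,0,2,1,4)! = 1/48  (running 1/48)
⟨..|..⟩ = √(6912/7)·(1/48) = +0.654654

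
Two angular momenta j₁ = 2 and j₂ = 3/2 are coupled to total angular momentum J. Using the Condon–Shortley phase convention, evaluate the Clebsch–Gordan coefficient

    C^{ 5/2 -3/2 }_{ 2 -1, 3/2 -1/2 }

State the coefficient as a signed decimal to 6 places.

√[6·1!3!2!/7! · 1!3!1!2!1!4!] = √(144/35)
  +(−1)^0/∏(0,1,3,1,0,1)! = 1/6  (running 1/6)
  +(−1)^1/∏(1,0,2,0,1,2)! = -1/4  (running -1/12)
⟨..|..⟩ = √(144/35)·(-1/12) = -0.169031

-0.169031  (= −√(1/35))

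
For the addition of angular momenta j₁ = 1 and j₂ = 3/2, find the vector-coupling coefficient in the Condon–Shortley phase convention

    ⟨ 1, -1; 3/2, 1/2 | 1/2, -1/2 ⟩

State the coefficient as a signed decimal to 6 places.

triangle: 2!×0!×1!/4! = 2/24
(j±m)!: 0!×2!×2!×1!×0!×1! = 4
prefactor² = (2J+1)×Δ×N² = 2/3
  k=2: +1/(2!×0!×0!×0!×0!×1!) = 1/2
Σ = 1/2  ⇒  CG² = 2/3×1/2² = 1/6
CG = +√(1/6) = +0.408248

+0.408248  (= +√(1/6))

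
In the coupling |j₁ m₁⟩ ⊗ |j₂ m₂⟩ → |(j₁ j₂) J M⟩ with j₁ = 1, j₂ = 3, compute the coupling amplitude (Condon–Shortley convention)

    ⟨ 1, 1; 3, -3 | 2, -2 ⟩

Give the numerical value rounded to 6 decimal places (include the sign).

+0.845154  (= +√(5/7))

√[5·2!0!4!/7! · 2!0!0!6!0!4!] = √(11520/7)
  +(−1)^0/∏(0,2,0,0,0,4)! = 1/48  (running 1/48)
⟨..|..⟩ = √(11520/7)·(1/48) = +0.845154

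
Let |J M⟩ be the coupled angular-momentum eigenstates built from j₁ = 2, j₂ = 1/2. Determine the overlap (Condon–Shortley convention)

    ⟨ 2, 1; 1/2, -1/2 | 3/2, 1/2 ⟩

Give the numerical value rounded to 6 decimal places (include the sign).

triangle: 1!·3!·0!/5! = 6/120
(j±m)!: 3!·1!·0!·1!·2!·1! = 12
prefactor² = (2J+1)·Δ·N² = 12/5
  k=0: +1/(0!·1!·1!·0!·2!·0!) = 1/2
Σ = 1/2  ⇒  CG² = 12/5·1/2² = 3/5
CG = +√(3/5) = +0.774597

+0.774597  (= +√(3/5))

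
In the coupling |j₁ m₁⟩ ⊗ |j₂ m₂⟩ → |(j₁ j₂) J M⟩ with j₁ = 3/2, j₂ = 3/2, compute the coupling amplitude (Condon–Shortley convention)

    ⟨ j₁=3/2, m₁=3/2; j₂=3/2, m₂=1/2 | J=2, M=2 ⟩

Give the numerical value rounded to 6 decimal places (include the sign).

+0.707107

triangle: 1!·2!·2!/6! = 4/720
(j±m)!: 3!·0!·2!·1!·4!·0! = 288
prefactor² = (2J+1)·Δ·N² = 8
  k=0: +1/(0!·1!·0!·2!·2!·0!) = 1/4
Σ = 1/4  ⇒  CG² = 8·1/4² = 1/2
CG = +√(1/2) = +0.707107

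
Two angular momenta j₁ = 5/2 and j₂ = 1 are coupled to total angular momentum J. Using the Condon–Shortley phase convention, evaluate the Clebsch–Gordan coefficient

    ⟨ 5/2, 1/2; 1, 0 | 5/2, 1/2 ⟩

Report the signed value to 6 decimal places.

triangle: 1!·4!·1!/7! = 24/5040
(j±m)!: 3!·2!·1!·1!·3!·2! = 144
prefactor² = (2J+1)·Δ·N² = 144/35
  k=0: +1/(0!·1!·2!·1!·2!·0!) = 1/4
  k=1: −1/(1!·0!·1!·0!·3!·1!) = -1/6
Σ = 1/12  ⇒  CG² = 144/35·1/12² = 1/35
CG = +√(1/35) = +0.169031

+0.169031  (= +√(1/35))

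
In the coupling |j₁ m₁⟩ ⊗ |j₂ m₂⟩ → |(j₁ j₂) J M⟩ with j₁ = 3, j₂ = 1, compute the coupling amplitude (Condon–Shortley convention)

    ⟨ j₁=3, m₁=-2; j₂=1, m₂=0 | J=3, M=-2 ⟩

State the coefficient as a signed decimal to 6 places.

-0.577350

triangle: 1!·5!·1!/8! = 120/40320
(j±m)!: 1!·5!·1!·1!·1!·5! = 14400
prefactor² = (2J+1)·Δ·N² = 300
  k=0: +1/(0!·1!·5!·1!·0!·0!) = 1/120
  k=1: −1/(1!·0!·4!·0!·1!·1!) = -1/24
Σ = -1/30  ⇒  CG² = 300·(-1/30)² = 1/3
CG = −√(1/3) = -0.577350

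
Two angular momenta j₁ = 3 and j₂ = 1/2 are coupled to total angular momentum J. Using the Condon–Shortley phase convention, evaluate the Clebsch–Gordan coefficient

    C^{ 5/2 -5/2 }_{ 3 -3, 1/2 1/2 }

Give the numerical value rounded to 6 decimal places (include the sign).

−√(6/7) = -0.925820

√[6·1!5!0!/7! · 0!6!1!0!0!5!] = √(86400/7)
  +(−1)^1/∏(1,0,5,0,0,0)! = -1/120  (running -1/120)
⟨..|..⟩ = √(86400/7)·(-1/120) = -0.925820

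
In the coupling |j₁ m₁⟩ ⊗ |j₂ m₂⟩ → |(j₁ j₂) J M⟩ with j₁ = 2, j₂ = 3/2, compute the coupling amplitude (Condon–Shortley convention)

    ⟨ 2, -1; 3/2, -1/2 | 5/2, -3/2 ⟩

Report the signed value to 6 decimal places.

√[6·1!3!2!/7! · 1!3!1!2!1!4!] = √(144/35)
  +(−1)^0/∏(0,1,3,1,0,1)! = 1/6  (running 1/6)
  +(−1)^1/∏(1,0,2,0,1,2)! = -1/4  (running -1/12)
⟨..|..⟩ = √(144/35)·(-1/12) = -0.169031

-0.169031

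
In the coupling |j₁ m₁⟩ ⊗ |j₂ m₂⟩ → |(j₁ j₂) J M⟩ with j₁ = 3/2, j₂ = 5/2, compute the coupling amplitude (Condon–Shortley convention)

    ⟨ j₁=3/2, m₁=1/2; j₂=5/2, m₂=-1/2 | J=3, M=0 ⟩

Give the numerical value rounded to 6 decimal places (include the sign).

+0.447214

triangle: 1!×2!×4!/8! = 48/40320
(j±m)!: 2!×1!×2!×3!×3!×3! = 864
prefactor² = (2J+1)×Δ×N² = 36/5
  k=0: +1/(0!×1!×1!×2!×1!×2!) = 1/4
  k=1: −1/(1!×0!×0!×1!×2!×3!) = -1/12
Σ = 1/6  ⇒  CG² = 36/5×1/6² = 1/5
CG = +√(1/5) = +0.447214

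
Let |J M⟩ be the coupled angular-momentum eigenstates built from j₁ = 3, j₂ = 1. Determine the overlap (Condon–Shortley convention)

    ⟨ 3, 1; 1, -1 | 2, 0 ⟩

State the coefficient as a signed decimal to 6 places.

+0.534522  (= +√(2/7))

triangle: 2!*4!*0!/7! = 48/5040
(j±m)!: 4!*2!*0!*2!*2!*2! = 384
prefactor² = (2J+1)*Δ*N² = 128/7
  k=0: +1/(0!*2!*2!*0!*2!*0!) = 1/8
Σ = 1/8  ⇒  CG² = 128/7*1/8² = 2/7
CG = +√(2/7) = +0.534522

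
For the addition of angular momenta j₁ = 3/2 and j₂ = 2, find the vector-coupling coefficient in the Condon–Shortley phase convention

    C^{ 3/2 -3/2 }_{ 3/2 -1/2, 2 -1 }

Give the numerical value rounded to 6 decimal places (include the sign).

√[4·2!1!2!/6! · 1!2!1!3!0!3!] = √(8/5)
  +(−1)^1/∏(1,1,1,0,0,2)! = -1/2  (running -1/2)
⟨..|..⟩ = √(8/5)·(-1/2) = -0.632456

−√(2/5) ≈ -0.632456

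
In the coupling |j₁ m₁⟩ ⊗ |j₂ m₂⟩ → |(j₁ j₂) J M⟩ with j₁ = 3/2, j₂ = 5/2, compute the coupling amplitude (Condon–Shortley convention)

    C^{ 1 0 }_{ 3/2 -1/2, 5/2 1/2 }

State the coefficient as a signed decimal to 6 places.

j₁+j₂−J=3  J+j₁−j₂=0  J−j₁+j₂=2  j₁+j₂+J+1=6
(j₁±m₁, j₂±m₂, J±M) = (1,2,3,2,1,1)
P² = 6/5
sum k=2..2:
  [2] +1/2 = 1/2
S = 1/2
C² = P²·S² = 3/10 ; C = +0.547723

+0.547723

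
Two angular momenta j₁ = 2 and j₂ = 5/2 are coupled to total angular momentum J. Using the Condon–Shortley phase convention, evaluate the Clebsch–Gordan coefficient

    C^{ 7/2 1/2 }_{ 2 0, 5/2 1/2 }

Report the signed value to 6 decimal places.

−√(4/105) = -0.195180

triangle: 1!·3!·4!/9! = 144/362880
(j±m)!: 2!·2!·3!·2!·4!·3! = 6912
prefactor² = (2J+1)·Δ·N² = 768/35
  k=0: +1/(0!·1!·2!·3!·1!·1!) = 1/12
  k=1: −1/(1!·0!·1!·2!·2!·2!) = -1/8
Σ = -1/24  ⇒  CG² = 768/35·(-1/24)² = 4/105
CG = −√(4/105) = -0.195180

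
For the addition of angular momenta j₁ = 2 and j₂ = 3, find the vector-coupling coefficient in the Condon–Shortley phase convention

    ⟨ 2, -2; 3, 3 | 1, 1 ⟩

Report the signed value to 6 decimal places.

√[3·4!0!2!/7! · 0!4!6!0!2!0!] = √(6912/7)
  +(−1)^4/∏(4,0,0,2,0,0)! = 1/48  (running 1/48)
⟨..|..⟩ = √(6912/7)·(1/48) = +0.654654

+√(3/7) ≈ +0.654654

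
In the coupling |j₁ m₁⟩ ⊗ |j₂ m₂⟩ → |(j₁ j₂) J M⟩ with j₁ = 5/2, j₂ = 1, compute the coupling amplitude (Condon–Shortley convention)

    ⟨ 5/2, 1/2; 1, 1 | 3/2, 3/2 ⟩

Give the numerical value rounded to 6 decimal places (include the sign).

√[4·2!3!0!/6! · 3!2!2!0!3!0!] = √(48/5)
  +(−1)^2/∏(2,0,0,0,3,0)! = 1/12  (running 1/12)
⟨..|..⟩ = √(48/5)·(1/12) = +0.258199

+√(1/15) ≈ +0.258199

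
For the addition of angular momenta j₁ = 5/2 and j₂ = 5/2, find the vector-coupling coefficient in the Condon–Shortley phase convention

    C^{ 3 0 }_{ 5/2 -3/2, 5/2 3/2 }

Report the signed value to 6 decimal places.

+0.521749  (= +√(49/180))

√[7·2!3!3!/9! · 1!4!4!1!3!3!] = √(144/5)
  +(−1)^1/∏(1,1,3,3,0,0)! = -1/36  (running -1/36)
  +(−1)^2/∏(2,0,2,2,1,1)! = 1/8  (running 7/72)
⟨..|..⟩ = √(144/5)·(7/72) = +0.521749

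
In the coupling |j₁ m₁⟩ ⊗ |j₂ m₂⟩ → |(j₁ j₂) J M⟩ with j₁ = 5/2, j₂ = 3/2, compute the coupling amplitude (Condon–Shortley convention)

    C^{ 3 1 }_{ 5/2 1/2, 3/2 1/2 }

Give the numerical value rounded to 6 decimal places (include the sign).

−√(1/60) ≈ -0.129099

triangle: 1!·4!·2!/8! = 48/40320
(j±m)!: 3!·2!·2!·1!·4!·2! = 1152
prefactor² = (2J+1)·Δ·N² = 48/5
  k=0: +1/(0!·1!·2!·2!·2!·0!) = 1/8
  k=1: −1/(1!·0!·1!·1!·3!·1!) = -1/6
Σ = -1/24  ⇒  CG² = 48/5·(-1/24)² = 1/60
CG = −√(1/60) = -0.129099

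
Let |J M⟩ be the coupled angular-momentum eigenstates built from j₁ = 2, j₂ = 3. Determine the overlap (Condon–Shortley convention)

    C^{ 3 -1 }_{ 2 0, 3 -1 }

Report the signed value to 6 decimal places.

−√(3/20) ≈ -0.387298

triangle: 2!*2!*4!/9! = 96/362880
(j±m)!: 2!*2!*2!*4!*2!*4! = 9216
prefactor² = (2J+1)*Δ*N² = 256/15
  k=0: +1/(0!*2!*2!*2!*0!*2!) = 1/16
  k=1: −1/(1!*1!*1!*1!*1!*3!) = -1/6
  k=2: +1/(2!*0!*0!*0!*2!*4!) = 1/96
Σ = -3/32  ⇒  CG² = 256/15*(-3/32)² = 3/20
CG = −√(3/20) = -0.387298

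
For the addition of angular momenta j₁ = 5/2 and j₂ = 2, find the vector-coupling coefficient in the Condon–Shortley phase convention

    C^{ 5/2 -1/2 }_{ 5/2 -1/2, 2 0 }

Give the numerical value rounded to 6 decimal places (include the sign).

triangle: 2!·3!·2!/8! = 24/40320
(j±m)!: 2!·3!·2!·2!·2!·3! = 576
prefactor² = (2J+1)·Δ·N² = 72/35
  k=0: +1/(0!·2!·3!·2!·0!·0!) = 1/24
  k=1: −1/(1!·1!·2!·1!·1!·1!) = -1/2
  k=2: +1/(2!·0!·1!·0!·2!·2!) = 1/8
Σ = -1/3  ⇒  CG² = 72/35·(-1/3)² = 8/35
CG = −√(8/35) = -0.478091

-0.478091  (= −√(8/35))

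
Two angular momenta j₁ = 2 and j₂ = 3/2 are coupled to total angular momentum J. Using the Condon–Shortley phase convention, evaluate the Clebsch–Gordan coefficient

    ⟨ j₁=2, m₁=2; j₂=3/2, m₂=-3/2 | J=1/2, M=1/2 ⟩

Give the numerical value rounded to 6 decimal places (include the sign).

+√(2/5) = +0.632456

√[2·3!1!0!/5! · 4!0!0!3!1!0!] = √(72/5)
  +(−1)^0/∏(0,3,0,0,1,0)! = 1/6  (running 1/6)
⟨..|..⟩ = √(72/5)·(1/6) = +0.632456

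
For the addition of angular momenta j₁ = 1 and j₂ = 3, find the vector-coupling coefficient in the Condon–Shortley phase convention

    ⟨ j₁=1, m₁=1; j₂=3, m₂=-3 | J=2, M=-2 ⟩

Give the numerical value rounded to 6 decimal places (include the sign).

j₁+j₂−J=2  J+j₁−j₂=0  J−j₁+j₂=4  j₁+j₂+J+1=7
(j₁±m₁, j₂±m₂, J±M) = (2,0,0,6,0,4)
P² = 11520/7
sum k=0..0:
  [0] +1/48 = 1/48
S = 1/48
C² = P²·S² = 5/7 ; C = +0.845154

+√(5/7) = +0.845154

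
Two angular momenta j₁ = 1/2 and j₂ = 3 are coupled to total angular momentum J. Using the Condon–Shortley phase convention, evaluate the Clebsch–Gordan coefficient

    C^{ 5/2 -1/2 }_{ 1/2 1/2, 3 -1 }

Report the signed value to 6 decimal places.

+0.755929  (= +√(4/7))

triangle: 1!·0!·5!/7! = 120/5040
(j±m)!: 1!·0!·2!·4!·2!·3! = 576
prefactor² = (2J+1)·Δ·N² = 576/7
  k=0: +1/(0!·1!·0!·2!·0!·3!) = 1/12
Σ = 1/12  ⇒  CG² = 576/7·1/12² = 4/7
CG = +√(4/7) = +0.755929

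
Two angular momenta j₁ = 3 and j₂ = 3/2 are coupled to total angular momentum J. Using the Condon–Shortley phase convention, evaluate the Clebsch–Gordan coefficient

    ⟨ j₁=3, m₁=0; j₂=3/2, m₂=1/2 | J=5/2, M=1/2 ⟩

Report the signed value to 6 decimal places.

−√(6/35) ≈ -0.414039

√[6·2!4!1!/8! · 3!3!2!1!3!2!] = √(216/35)
  +(−1)^1/∏(1,1,2,1,2,0)! = -1/4  (running -1/4)
  +(−1)^2/∏(2,0,1,0,3,1)! = 1/12  (running -1/6)
⟨..|..⟩ = √(216/35)·(-1/6) = -0.414039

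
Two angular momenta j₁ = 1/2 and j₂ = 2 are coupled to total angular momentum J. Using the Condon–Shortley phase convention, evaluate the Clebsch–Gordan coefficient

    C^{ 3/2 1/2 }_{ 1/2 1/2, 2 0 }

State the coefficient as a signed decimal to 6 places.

√[4·1!0!3!/5! · 1!0!2!2!2!1!] = √(8/5)
  +(−1)^0/∏(0,1,0,2,0,1)! = 1/2  (running 1/2)
⟨..|..⟩ = √(8/5)·(1/2) = +0.632456

+√(2/5) ≈ +0.632456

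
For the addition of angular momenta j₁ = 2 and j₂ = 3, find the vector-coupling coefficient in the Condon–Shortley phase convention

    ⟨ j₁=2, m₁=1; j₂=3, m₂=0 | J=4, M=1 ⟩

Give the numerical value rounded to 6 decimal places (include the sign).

+√(3/14) ≈ +0.462910

j₁+j₂−J=1  J+j₁−j₂=3  J−j₁+j₂=5  j₁+j₂+J+1=10
(j₁±m₁, j₂±m₂, J±M) = (3,1,3,3,5,3)
P² = 1944/7
sum k=0..1:
  [0] +1/24 = 1/24
  [1] −1/72 = -1/72
S = 1/36
C² = P²·S² = 3/14 ; C = +0.462910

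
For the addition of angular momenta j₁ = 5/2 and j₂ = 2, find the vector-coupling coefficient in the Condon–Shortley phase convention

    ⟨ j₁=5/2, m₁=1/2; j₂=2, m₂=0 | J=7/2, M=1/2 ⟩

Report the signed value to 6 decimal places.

+0.195180  (= +√(4/105))

triangle: 1!·4!·3!/9! = 144/362880
(j±m)!: 3!·2!·2!·2!·4!·3! = 6912
prefactor² = (2J+1)·Δ·N² = 768/35
  k=0: +1/(0!·1!·2!·2!·2!·1!) = 1/8
  k=1: −1/(1!·0!·1!·1!·3!·2!) = -1/12
Σ = 1/24  ⇒  CG² = 768/35·1/24² = 4/105
CG = +√(4/105) = +0.195180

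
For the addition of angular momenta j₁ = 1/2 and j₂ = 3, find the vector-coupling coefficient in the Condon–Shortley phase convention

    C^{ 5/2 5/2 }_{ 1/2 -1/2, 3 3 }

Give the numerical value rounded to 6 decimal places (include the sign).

−√(6/7) = -0.925820

j₁+j₂−J=1  J+j₁−j₂=0  J−j₁+j₂=5  j₁+j₂+J+1=7
(j₁±m₁, j₂±m₂, J±M) = (0,1,6,0,5,0)
P² = 86400/7
sum k=1..1:
  [1] −1/120 = -1/120
S = -1/120
C² = P²·S² = 6/7 ; C = -0.925820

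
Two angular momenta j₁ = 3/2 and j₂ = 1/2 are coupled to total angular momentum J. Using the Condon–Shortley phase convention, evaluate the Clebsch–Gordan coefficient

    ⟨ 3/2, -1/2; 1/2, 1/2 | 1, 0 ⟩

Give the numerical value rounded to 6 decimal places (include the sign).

-0.707107

√[3·1!2!0!/4! · 1!2!1!0!1!1!] = √(1/2)
  +(−1)^1/∏(1,0,1,0,1,0)! = -1  (running -1)
⟨..|..⟩ = √(1/2)·(-1) = -0.707107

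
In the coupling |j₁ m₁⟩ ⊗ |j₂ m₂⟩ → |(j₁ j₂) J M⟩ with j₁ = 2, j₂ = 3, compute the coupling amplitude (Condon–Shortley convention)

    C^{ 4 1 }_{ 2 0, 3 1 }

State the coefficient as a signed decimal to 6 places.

√[9·1!3!5!/10! · 2!2!4!2!5!3!] = √(1728/7)
  +(−1)^0/∏(0,1,2,4,1,1)! = 1/48  (running 1/48)
  +(−1)^1/∏(1,0,1,3,2,2)! = -1/24  (running -1/48)
⟨..|..⟩ = √(1728/7)·(-1/48) = -0.327327

−√(3/28) = -0.327327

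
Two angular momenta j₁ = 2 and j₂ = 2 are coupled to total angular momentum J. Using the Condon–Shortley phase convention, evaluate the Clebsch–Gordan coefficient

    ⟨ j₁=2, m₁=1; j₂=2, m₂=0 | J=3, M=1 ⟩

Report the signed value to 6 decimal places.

√[7·1!3!3!/8! · 3!1!2!2!4!2!] = √(36/5)
  +(−1)^0/∏(0,1,1,2,2,1)! = 1/4  (running 1/4)
  +(−1)^1/∏(1,0,0,1,3,2)! = -1/12  (running 1/6)
⟨..|..⟩ = √(36/5)·(1/6) = +0.447214

+√(1/5) = +0.447214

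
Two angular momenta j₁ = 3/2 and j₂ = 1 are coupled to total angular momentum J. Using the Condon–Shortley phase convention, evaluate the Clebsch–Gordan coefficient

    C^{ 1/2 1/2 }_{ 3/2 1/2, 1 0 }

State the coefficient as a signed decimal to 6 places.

−√(1/3) ≈ -0.577350

√[2·2!1!0!/4! · 2!1!1!1!1!0!] = √(1/3)
  +(−1)^1/∏(1,1,0,0,1,0)! = -1  (running -1)
⟨..|..⟩ = √(1/3)·(-1) = -0.577350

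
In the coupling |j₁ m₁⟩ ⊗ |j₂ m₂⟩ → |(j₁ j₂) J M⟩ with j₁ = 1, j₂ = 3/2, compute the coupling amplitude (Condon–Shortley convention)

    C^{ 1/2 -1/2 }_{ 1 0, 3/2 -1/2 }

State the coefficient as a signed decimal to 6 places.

j₁+j₂−J=2  J+j₁−j₂=0  J−j₁+j₂=1  j₁+j₂+J+1=4
(j₁±m₁, j₂±m₂, J±M) = (1,1,1,2,0,1)
P² = 1/3
sum k=1..1:
  [1] −1/1 = -1
S = -1
C² = P²·S² = 1/3 ; C = -0.577350

-0.577350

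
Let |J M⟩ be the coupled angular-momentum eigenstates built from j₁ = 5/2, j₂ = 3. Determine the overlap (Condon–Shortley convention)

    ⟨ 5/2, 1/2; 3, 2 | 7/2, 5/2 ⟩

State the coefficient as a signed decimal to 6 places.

-0.178174  (= −√(2/63))

√[8·2!3!4!/10! · 3!2!5!1!6!1!] = √(4608/7)
  +(−1)^1/∏(1,1,1,4,2,0)! = -1/48  (running -1/48)
  +(−1)^2/∏(2,0,0,3,3,1)! = 1/72  (running -1/144)
⟨..|..⟩ = √(4608/7)·(-1/144) = -0.178174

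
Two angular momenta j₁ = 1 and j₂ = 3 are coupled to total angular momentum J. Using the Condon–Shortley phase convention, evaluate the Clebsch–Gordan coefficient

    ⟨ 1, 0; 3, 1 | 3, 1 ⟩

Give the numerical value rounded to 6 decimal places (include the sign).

j₁+j₂−J=1  J+j₁−j₂=1  J−j₁+j₂=5  j₁+j₂+J+1=8
(j₁±m₁, j₂±m₂, J±M) = (1,1,4,2,4,2)
P² = 48
sum k=0..1:
  [0] +1/24 = 1/24
  [1] −1/12 = -1/12
S = -1/24
C² = P²·S² = 1/12 ; C = -0.288675

-0.288675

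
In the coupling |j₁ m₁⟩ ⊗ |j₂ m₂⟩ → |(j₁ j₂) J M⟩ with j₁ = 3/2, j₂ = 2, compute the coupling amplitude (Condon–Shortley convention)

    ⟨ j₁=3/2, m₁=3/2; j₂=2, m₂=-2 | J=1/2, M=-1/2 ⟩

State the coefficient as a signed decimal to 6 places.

+0.632456

√[2·3!0!1!/5! · 3!0!0!4!0!1!] = √(72/5)
  +(−1)^0/∏(0,3,0,0,0,1)! = 1/6  (running 1/6)
⟨..|..⟩ = √(72/5)·(1/6) = +0.632456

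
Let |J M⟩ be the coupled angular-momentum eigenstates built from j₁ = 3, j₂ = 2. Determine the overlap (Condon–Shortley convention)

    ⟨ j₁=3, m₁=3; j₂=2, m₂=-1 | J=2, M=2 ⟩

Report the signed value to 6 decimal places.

+0.597614

triangle: 3!·3!·1!/8! = 36/40320
(j±m)!: 6!·0!·1!·3!·4!·0! = 103680
prefactor² = (2J+1)·Δ·N² = 3240/7
  k=0: +1/(0!·3!·0!·1!·3!·0!) = 1/36
Σ = 1/36  ⇒  CG² = 3240/7·1/36² = 5/14
CG = +√(5/14) = +0.597614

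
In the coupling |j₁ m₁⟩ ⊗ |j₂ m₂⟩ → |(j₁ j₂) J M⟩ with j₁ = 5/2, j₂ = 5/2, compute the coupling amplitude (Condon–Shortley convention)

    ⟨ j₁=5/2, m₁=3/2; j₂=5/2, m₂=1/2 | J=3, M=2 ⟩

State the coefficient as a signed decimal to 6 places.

√[7·2!3!3!/9! · 4!1!3!2!5!1!] = √(48)
  +(−1)^0/∏(0,2,1,3,2,0)! = 1/24  (running 1/24)
  +(−1)^1/∏(1,1,0,2,3,1)! = -1/12  (running -1/24)
⟨..|..⟩ = √(48)·(-1/24) = -0.288675

−√(1/12) ≈ -0.288675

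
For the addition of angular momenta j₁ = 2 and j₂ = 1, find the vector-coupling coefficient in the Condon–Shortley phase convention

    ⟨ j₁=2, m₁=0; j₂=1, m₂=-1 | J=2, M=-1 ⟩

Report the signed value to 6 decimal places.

+0.707107

j₁+j₂−J=1  J+j₁−j₂=3  J−j₁+j₂=1  j₁+j₂+J+1=6
(j₁±m₁, j₂±m₂, J±M) = (2,2,0,2,1,3)
P² = 2
sum k=0..0:
  [0] +1/2 = 1/2
S = 1/2
C² = P²·S² = 1/2 ; C = +0.707107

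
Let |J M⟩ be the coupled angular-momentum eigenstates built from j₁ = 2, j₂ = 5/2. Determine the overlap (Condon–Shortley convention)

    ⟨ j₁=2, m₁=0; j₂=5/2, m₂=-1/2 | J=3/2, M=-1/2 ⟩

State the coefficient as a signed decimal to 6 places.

√[4·3!1!2!/7! · 2!2!2!3!1!2!] = √(32/35)
  +(−1)^1/∏(1,2,1,1,0,1)! = -1/2  (running -1/2)
  +(−1)^2/∏(2,1,0,0,1,2)! = 1/4  (running -1/4)
⟨..|..⟩ = √(32/35)·(-1/4) = -0.239046

−√(2/35) = -0.239046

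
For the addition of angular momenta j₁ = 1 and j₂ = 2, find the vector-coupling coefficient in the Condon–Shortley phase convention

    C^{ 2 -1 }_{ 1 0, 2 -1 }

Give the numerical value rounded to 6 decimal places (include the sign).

√[5·1!1!3!/6! · 1!1!1!3!1!3!] = √(3/2)
  +(−1)^0/∏(0,1,1,1,0,2)! = 1/2  (running 1/2)
  +(−1)^1/∏(1,0,0,0,1,3)! = -1/6  (running 1/3)
⟨..|..⟩ = √(3/2)·(1/3) = +0.408248

+√(1/6) = +0.408248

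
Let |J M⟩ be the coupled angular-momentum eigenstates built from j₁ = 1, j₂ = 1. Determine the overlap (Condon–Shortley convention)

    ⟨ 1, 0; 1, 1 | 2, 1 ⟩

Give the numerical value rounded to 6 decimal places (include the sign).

√[5·0!2!2!/5! · 1!1!2!0!3!1!] = √(2)
  +(−1)^0/∏(0,0,1,2,1,0)! = 1/2  (running 1/2)
⟨..|..⟩ = √(2)·(1/2) = +0.707107

+0.707107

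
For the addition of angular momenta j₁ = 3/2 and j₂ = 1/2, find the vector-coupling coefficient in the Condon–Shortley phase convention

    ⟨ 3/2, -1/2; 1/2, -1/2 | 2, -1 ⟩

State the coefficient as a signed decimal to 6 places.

+√(3/4) ≈ +0.866025

j₁+j₂−J=0  J+j₁−j₂=3  J−j₁+j₂=1  j₁+j₂+J+1=5
(j₁±m₁, j₂±m₂, J±M) = (1,2,0,1,1,3)
P² = 3
sum k=0..0:
  [0] +1/2 = 1/2
S = 1/2
C² = P²·S² = 3/4 ; C = +0.866025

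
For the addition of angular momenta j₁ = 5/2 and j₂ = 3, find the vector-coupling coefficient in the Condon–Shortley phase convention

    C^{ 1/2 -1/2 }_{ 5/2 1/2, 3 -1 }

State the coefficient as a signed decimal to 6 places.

triangle: 5!×0!×1!/7! = 120/5040
(j±m)!: 3!×2!×2!×4!×0!×1! = 576
prefactor² = (2J+1)×Δ×N² = 192/7
  k=2: +1/(2!×3!×0!×0!×0!×1!) = 1/12
Σ = 1/12  ⇒  CG² = 192/7×1/12² = 4/21
CG = +√(4/21) = +0.436436

+0.436436  (= +√(4/21))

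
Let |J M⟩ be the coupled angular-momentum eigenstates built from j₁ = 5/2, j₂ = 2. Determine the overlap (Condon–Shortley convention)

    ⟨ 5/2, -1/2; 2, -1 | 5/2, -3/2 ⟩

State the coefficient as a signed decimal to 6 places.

triangle: 2!*3!*2!/8! = 24/40320
(j±m)!: 2!*3!*1!*3!*1!*4! = 1728
prefactor² = (2J+1)*Δ*N² = 216/35
  k=0: +1/(0!*2!*3!*1!*0!*1!) = 1/12
  k=1: −1/(1!*1!*2!*0!*1!*2!) = -1/4
Σ = -1/6  ⇒  CG² = 216/35*(-1/6)² = 6/35
CG = −√(6/35) = -0.414039

-0.414039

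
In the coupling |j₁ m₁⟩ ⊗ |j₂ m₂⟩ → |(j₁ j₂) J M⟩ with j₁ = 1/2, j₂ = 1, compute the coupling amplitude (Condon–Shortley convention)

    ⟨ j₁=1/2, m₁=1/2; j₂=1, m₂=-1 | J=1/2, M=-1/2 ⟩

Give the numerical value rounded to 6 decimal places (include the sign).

+√(2/3) ≈ +0.816497

triangle: 1!·0!·1!/3! = 1/6
(j±m)!: 1!·0!·0!·2!·0!·1! = 2
prefactor² = (2J+1)·Δ·N² = 2/3
  k=0: +1/(0!·1!·0!·0!·0!·1!) = 1
Σ = 1  ⇒  CG² = 2/3·1² = 2/3
CG = +√(2/3) = +0.816497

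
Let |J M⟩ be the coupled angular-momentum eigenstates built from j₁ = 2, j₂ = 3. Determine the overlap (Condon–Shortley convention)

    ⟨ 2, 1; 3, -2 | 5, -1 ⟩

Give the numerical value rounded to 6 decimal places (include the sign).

√[11·0!4!6!/11! · 3!1!1!5!4!6!] = √(414720/7)
  +(−1)^0/∏(0,0,1,1,3,5)! = 1/720  (running 1/720)
⟨..|..⟩ = √(414720/7)·(1/720) = +0.338062

+0.338062  (= +√(4/35))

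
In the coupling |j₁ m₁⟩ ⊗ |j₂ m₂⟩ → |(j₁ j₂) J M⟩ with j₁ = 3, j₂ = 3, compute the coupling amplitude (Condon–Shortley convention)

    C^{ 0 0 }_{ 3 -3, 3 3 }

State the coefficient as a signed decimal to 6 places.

+√(1/7) ≈ +0.377964

triangle: 6!×0!×0!/7! = 720/5040
(j±m)!: 0!×6!×6!×0!×0!×0! = 518400
prefactor² = (2J+1)×Δ×N² = 518400/7
  k=6: +1/(6!×0!×0!×0!×0!×0!) = 1/720
Σ = 1/720  ⇒  CG² = 518400/7×1/720² = 1/7
CG = +√(1/7) = +0.377964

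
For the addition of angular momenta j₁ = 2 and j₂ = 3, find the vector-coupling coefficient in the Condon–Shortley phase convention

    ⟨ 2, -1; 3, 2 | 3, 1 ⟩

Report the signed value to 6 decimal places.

triangle: 2!×2!×4!/9! = 96/362880
(j±m)!: 1!×3!×5!×1!×4!×2! = 34560
prefactor² = (2J+1)×Δ×N² = 64
  k=1: −1/(1!×1!×2!×4!×0!×0!) = -1/48
  k=2: +1/(2!×0!×1!×3!×1!×1!) = 1/12
Σ = 1/16  ⇒  CG² = 64×1/16² = 1/4
CG = +√(1/4) = +0.500000

+√(1/4) = +0.500000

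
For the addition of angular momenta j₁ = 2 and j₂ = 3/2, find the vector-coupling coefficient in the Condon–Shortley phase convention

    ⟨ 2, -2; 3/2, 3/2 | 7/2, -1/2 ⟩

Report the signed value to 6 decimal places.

+√(1/35) ≈ +0.169031

√[8·0!4!3!/8! · 0!4!3!0!3!4!] = √(20736/35)
  +(−1)^0/∏(0,0,4,3,0,0)! = 1/144  (running 1/144)
⟨..|..⟩ = √(20736/35)·(1/144) = +0.169031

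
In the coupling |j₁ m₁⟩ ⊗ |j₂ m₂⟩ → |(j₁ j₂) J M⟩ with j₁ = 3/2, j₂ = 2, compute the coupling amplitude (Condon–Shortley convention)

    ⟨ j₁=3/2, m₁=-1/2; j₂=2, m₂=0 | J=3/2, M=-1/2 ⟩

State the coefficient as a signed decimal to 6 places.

-0.447214  (= −√(1/5))

triangle: 2!*1!*2!/6! = 4/720
(j±m)!: 1!*2!*2!*2!*1!*2! = 16
prefactor² = (2J+1)*Δ*N² = 16/45
  k=1: −1/(1!*1!*1!*1!*0!*1!) = -1
  k=2: +1/(2!*0!*0!*0!*1!*2!) = 1/4
Σ = -3/4  ⇒  CG² = 16/45*(-3/4)² = 1/5
CG = −√(1/5) = -0.447214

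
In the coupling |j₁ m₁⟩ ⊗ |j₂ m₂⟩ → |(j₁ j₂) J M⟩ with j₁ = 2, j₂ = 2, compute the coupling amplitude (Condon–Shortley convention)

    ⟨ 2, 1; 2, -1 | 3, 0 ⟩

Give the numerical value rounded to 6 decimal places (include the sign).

triangle: 1!×3!×3!/8! = 36/40320
(j±m)!: 3!×1!×1!×3!×3!×3! = 1296
prefactor² = (2J+1)×Δ×N² = 81/10
  k=0: +1/(0!×1!×1!×1!×2!×2!) = 1/4
  k=1: −1/(1!×0!×0!×0!×3!×3!) = -1/36
Σ = 2/9  ⇒  CG² = 81/10×2/9² = 2/5
CG = +√(2/5) = +0.632456

+√(2/5) ≈ +0.632456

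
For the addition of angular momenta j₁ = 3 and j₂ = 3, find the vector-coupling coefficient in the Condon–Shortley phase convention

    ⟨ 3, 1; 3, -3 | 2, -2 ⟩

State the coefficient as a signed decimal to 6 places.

+√(5/42) ≈ +0.345033

triangle: 4!·2!·2!/9! = 96/362880
(j±m)!: 4!·2!·0!·6!·0!·4! = 829440
prefactor² = (2J+1)·Δ·N² = 7680/7
  k=0: +1/(0!·4!·2!·0!·0!·2!) = 1/96
Σ = 1/96  ⇒  CG² = 7680/7·1/96² = 5/42
CG = +√(5/42) = +0.345033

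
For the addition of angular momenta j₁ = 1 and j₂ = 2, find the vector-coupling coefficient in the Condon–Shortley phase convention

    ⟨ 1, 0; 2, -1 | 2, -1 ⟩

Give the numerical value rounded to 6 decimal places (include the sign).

+√(1/6) ≈ +0.408248

j₁+j₂−J=1  J+j₁−j₂=1  J−j₁+j₂=3  j₁+j₂+J+1=6
(j₁±m₁, j₂±m₂, J±M) = (1,1,1,3,1,3)
P² = 3/2
sum k=0..1:
  [0] +1/2 = 1/2
  [1] −1/6 = -1/6
S = 1/3
C² = P²·S² = 1/6 ; C = +0.408248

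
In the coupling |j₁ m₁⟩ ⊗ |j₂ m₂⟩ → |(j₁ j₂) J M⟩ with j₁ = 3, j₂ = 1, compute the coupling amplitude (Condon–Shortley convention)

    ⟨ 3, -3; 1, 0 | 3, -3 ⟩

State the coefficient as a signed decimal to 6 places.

-0.866025  (= −√(3/4))

√[7·1!5!1!/8! · 0!6!1!1!0!6!] = √(10800)
  +(−1)^1/∏(1,0,5,0,0,1)! = -1/120  (running -1/120)
⟨..|..⟩ = √(10800)·(-1/120) = -0.866025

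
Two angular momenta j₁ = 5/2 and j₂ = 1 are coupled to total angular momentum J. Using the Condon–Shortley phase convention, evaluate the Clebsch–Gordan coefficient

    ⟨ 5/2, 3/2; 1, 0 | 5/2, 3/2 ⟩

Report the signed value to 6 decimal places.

√[6·1!4!1!/7! · 4!1!1!1!4!1!] = √(576/35)
  +(−1)^0/∏(0,1,1,1,3,0)! = 1/6  (running 1/6)
  +(−1)^1/∏(1,0,0,0,4,1)! = -1/24  (running 1/8)
⟨..|..⟩ = √(576/35)·(1/8) = +0.507093

+0.507093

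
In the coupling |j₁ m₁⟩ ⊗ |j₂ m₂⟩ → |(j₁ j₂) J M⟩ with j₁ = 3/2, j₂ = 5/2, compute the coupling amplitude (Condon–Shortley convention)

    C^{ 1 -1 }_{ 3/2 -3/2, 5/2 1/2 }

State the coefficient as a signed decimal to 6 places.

√[3·3!0!2!/6! · 0!3!3!2!0!2!] = √(36/5)
  +(−1)^3/∏(3,0,0,0,0,2)! = -1/12  (running -1/12)
⟨..|..⟩ = √(36/5)·(-1/12) = -0.223607

-0.223607  (= −√(1/20))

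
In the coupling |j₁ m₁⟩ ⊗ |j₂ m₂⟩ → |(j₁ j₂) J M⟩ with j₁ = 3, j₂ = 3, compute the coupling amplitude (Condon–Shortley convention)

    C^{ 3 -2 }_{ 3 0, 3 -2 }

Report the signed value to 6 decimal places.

triangle: 3!*3!*3!/10! = 216/3628800
(j±m)!: 3!*3!*1!*5!*1!*5! = 518400
prefactor² = (2J+1)*Δ*N² = 216
  k=0: +1/(0!*3!*3!*1!*0!*2!) = 1/72
  k=1: −1/(1!*2!*2!*0!*1!*3!) = -1/24
Σ = -1/36  ⇒  CG² = 216*(-1/36)² = 1/6
CG = −√(1/6) = -0.408248

−√(1/6) = -0.408248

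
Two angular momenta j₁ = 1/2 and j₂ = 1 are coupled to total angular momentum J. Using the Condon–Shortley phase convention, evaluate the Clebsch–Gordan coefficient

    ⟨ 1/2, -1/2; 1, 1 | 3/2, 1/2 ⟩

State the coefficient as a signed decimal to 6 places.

√[4·0!1!2!/4! · 0!1!2!0!2!1!] = √(4/3)
  +(−1)^0/∏(0,0,1,2,0,0)! = 1/2  (running 1/2)
⟨..|..⟩ = √(4/3)·(1/2) = +0.577350

+0.577350  (= +√(1/3))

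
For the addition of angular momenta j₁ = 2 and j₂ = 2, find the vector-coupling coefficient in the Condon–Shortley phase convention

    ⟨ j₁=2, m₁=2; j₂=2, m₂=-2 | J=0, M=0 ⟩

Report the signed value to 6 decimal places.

triangle: 4!*0!*0!/5! = 24/120
(j±m)!: 4!*0!*0!*4!*0!*0! = 576
prefactor² = (2J+1)*Δ*N² = 576/5
  k=0: +1/(0!*4!*0!*0!*0!*0!) = 1/24
Σ = 1/24  ⇒  CG² = 576/5*1/24² = 1/5
CG = +√(1/5) = +0.447214

+0.447214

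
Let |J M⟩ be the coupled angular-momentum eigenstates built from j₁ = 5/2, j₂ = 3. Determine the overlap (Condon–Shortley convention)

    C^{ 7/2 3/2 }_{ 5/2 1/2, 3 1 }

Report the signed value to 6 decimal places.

−√(5/21) = -0.487950

√[8·2!3!4!/10! · 3!2!4!2!5!2!] = √(3072/35)
  +(−1)^0/∏(0,2,2,4,1,0)! = 1/96  (running 1/96)
  +(−1)^1/∏(1,1,1,3,2,1)! = -1/12  (running -7/96)
  +(−1)^2/∏(2,0,0,2,3,2)! = 1/48  (running -5/96)
⟨..|..⟩ = √(3072/35)·(-5/96) = -0.487950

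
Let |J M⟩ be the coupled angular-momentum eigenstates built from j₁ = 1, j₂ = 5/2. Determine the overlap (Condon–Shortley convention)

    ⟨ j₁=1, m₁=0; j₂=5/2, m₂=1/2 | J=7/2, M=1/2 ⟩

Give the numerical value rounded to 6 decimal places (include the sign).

j₁+j₂−J=0  J+j₁−j₂=2  J−j₁+j₂=5  j₁+j₂+J+1=8
(j₁±m₁, j₂±m₂, J±M) = (1,1,3,2,4,3)
P² = 576/7
sum k=0..0:
  [0] +1/12 = 1/12
S = 1/12
C² = P²·S² = 4/7 ; C = +0.755929

+√(4/7) ≈ +0.755929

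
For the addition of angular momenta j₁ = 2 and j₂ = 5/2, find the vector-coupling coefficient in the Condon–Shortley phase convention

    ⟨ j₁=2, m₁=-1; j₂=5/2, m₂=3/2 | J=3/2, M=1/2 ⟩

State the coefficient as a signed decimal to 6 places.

+√(2/105) = +0.138013

j₁+j₂−J=3  J+j₁−j₂=1  J−j₁+j₂=2  j₁+j₂+J+1=7
(j₁±m₁, j₂±m₂, J±M) = (1,3,4,1,2,1)
P² = 96/35
sum k=2..3:
  [2] +1/4 = 1/4
  [3] −1/6 = -1/6
S = 1/12
C² = P²·S² = 2/105 ; C = +0.138013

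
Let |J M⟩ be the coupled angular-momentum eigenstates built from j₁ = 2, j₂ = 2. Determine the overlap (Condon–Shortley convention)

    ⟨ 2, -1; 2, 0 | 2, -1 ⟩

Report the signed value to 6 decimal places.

-0.267261

√[5·2!2!2!/7! · 1!3!2!2!1!3!] = √(8/7)
  +(−1)^1/∏(1,1,2,1,0,1)! = -1/2  (running -1/2)
  +(−1)^2/∏(2,0,1,0,1,2)! = 1/4  (running -1/4)
⟨..|..⟩ = √(8/7)·(-1/4) = -0.267261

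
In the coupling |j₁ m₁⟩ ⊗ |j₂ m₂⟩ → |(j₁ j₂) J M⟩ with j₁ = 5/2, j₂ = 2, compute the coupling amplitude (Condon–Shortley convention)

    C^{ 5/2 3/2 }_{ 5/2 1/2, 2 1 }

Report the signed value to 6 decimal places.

-0.414039

j₁+j₂−J=2  J+j₁−j₂=3  J−j₁+j₂=2  j₁+j₂+J+1=8
(j₁±m₁, j₂±m₂, J±M) = (3,2,3,1,4,1)
P² = 216/35
sum k=1..2:
  [1] −1/4 = -1/4
  [2] +1/12 = 1/12
S = -1/6
C² = P²·S² = 6/35 ; C = -0.414039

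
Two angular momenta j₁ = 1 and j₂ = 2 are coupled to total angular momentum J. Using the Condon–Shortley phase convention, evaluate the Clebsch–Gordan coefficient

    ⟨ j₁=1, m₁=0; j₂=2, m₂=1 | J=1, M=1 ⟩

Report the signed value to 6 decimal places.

√[3·2!0!2!/5! · 1!1!3!1!2!0!] = √(6/5)
  +(−1)^1/∏(1,1,0,2,0,0)! = -1/2  (running -1/2)
⟨..|..⟩ = √(6/5)·(-1/2) = -0.547723

-0.547723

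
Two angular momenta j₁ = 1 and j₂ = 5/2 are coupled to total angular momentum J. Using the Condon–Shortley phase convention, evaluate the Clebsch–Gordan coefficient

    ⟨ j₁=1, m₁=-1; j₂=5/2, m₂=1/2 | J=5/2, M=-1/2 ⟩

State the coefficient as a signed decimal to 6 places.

-0.717137

triangle: 1!*1!*4!/7! = 24/5040
(j±m)!: 0!*2!*3!*2!*2!*3! = 288
prefactor² = (2J+1)*Δ*N² = 288/35
  k=1: −1/(1!*0!*1!*2!*0!*2!) = -1/4
Σ = -1/4  ⇒  CG² = 288/35*(-1/4)² = 18/35
CG = −√(18/35) = -0.717137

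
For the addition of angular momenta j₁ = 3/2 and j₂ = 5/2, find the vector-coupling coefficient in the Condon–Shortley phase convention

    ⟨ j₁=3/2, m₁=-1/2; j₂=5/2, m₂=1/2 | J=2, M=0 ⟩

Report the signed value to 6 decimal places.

-0.267261  (= −√(1/14))

√[5·2!1!3!/7! · 1!2!3!2!2!2!] = √(8/7)
  +(−1)^1/∏(1,1,1,2,0,1)! = -1/2  (running -1/2)
  +(−1)^2/∏(2,0,0,1,1,2)! = 1/4  (running -1/4)
⟨..|..⟩ = √(8/7)·(-1/4) = -0.267261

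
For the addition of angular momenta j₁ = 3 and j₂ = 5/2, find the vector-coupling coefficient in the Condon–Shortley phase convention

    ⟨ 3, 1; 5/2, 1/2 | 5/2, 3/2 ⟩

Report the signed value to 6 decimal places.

-0.169031  (= −√(1/35))

√[6·3!3!2!/9! · 4!2!3!2!4!1!] = √(576/35)
  +(−1)^1/∏(1,2,1,2,2,0)! = -1/8  (running -1/8)
  +(−1)^2/∏(2,1,0,1,3,1)! = 1/12  (running -1/24)
⟨..|..⟩ = √(576/35)·(-1/24) = -0.169031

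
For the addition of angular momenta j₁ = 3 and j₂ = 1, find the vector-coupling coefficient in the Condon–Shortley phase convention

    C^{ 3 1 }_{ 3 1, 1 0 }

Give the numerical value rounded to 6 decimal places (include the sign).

√[7·1!5!1!/8! · 4!2!1!1!4!2!] = √(48)
  +(−1)^0/∏(0,1,2,1,3,0)! = 1/12  (running 1/12)
  +(−1)^1/∏(1,0,1,0,4,1)! = -1/24  (running 1/24)
⟨..|..⟩ = √(48)·(1/24) = +0.288675

+√(1/12) ≈ +0.288675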